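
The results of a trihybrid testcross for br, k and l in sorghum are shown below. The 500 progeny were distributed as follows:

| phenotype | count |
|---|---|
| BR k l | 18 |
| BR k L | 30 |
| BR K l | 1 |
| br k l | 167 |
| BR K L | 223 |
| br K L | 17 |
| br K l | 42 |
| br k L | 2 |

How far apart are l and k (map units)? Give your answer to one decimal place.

15.0 map units

The two most frequent reciprocal classes, BR K L and br k l, are the parental types, so the F1 was BR K L / br k l.
The two rarest classes, BR K l and br k L, are the double crossovers. Comparing them with the parentals, only the l allele has switched, so l is the middle locus and the order is k – l – br.
Crossovers in the k–l interval produce the single-crossover classes BR k L and br K l (30 + 42 = 72) plus the double crossovers (3).
RF(k–l) = (72 + 3) / 500 = 75/500 = 0.1500 → 15.0 map units.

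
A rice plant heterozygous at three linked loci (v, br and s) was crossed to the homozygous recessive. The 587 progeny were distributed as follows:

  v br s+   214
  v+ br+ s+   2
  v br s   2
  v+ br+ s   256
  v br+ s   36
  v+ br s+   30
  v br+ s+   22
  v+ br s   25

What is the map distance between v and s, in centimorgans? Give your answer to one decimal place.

11.9 centimorgans

The two most frequent reciprocal classes, v+ br+ s and v br s+, are the parental types, so the F1 was v+ br+ s / v br s+.
The two rarest classes, v+ br+ s+ and v br s, are the double crossovers. Comparing them with the parentals, only the s allele has switched, so s is the middle locus and the order is br – s – v.
Crossovers in the s–v interval produce the single-crossover classes v br+ s and v+ br s+ (36 + 30 = 66) plus the double crossovers (4).
RF(s–v) = (66 + 4) / 587 = 70/587 = 0.1193 → 11.9 centimorgans.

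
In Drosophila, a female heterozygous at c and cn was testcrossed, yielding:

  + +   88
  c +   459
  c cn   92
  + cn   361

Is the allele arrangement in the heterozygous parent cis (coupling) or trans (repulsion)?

trans

The two most frequent classes are + cn (361) and c + (459); these are the parental (non-recombinant) types.
So the F1 carried + cn on one chromosome and c + on the other — the recessive alleles are on opposite chromosomes (trans / repulsion).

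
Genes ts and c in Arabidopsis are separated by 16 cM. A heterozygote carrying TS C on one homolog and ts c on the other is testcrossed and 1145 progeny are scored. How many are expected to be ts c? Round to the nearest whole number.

A map distance of 16 cM corresponds to a recombination frequency of 0.160.
The F1 is TS C / ts c, so ts c is a parental gamete class with expected frequency (1 − r)/2 = 0.840/2 = 0.4200.
Expected number = 0.4200 × 1145 = 480.90 ≈ 481.

481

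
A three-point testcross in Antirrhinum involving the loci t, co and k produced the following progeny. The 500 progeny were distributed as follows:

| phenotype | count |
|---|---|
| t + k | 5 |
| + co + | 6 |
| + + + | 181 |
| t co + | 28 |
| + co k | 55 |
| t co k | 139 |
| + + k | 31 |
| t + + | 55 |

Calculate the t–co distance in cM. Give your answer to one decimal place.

The two most frequent reciprocal classes, + + + and t co k, are the parental types, so the F1 was + + + / t co k.
The two rarest classes, + co + and t + k, are the double crossovers. Comparing them with the parentals, only the co allele has switched, so co is the middle locus and the order is k – co – t.
Crossovers in the co–t interval produce the single-crossover classes t + + and + co k (55 + 55 = 110) plus the double crossovers (11).
RF(co–t) = (110 + 11) / 500 = 121/500 = 0.2420 → 24.2 cM.

24.2 cM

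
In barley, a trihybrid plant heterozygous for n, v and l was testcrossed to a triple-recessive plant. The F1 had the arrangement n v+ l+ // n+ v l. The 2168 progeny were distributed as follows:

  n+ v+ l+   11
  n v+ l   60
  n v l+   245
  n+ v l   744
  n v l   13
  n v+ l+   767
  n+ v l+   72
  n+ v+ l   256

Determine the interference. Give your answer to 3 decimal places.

0.365

The two rarest classes, n+ v+ l+ and n v l, are the double crossovers. Comparing them with the parentals, only the n allele has switched, so n is the middle locus and the order is v – n – l.
v–n: (501 + 24)/2168 = 0.2422; n–l: (132 + 24)/2168 = 0.0720.
Expected DCO frequency = 0.2422 × 0.0720 ≈ 0.01744; observed = 24/2168 ≈ 0.01107.
Coefficient of coincidence = 0.01107/0.01744 ≈ 0.635; interference = 1 − 0.635 = 0.365.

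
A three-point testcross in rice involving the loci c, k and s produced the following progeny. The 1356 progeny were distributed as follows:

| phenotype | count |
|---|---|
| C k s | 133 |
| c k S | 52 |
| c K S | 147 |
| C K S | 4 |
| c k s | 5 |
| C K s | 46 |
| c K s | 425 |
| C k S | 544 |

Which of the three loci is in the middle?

The two most frequent reciprocal classes, c K s and C k S, are the parental types, so the F1 was c K s / C k S.
The two rarest classes, c k s and C K S, are the double crossovers. Comparing them with the parentals, only the k allele has switched, so k is the middle locus and the order is c – k – s.

k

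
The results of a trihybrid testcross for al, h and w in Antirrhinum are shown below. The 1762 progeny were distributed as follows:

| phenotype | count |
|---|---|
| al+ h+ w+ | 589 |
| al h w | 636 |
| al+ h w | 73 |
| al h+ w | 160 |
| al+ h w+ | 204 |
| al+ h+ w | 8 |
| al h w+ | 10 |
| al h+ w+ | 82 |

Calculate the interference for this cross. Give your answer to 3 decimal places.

0.520

The two most frequent reciprocal classes, al+ h+ w+ and al h w, are the parental types, so the F1 was al+ h+ w+ / al h w.
The two rarest classes, al+ h+ w and al h w+, are the double crossovers. Comparing them with the parentals, only the w allele has switched, so w is the middle locus and the order is h – w – al.
h–w: (364 + 18)/1762 = 0.2168; w–al: (155 + 18)/1762 = 0.0982.
Expected DCO frequency = 0.2168 × 0.0982 ≈ 0.02129; observed = 18/1762 ≈ 0.01022.
Coefficient of coincidence = 0.01022/0.02129 ≈ 0.480; interference = 1 − 0.480 = 0.520.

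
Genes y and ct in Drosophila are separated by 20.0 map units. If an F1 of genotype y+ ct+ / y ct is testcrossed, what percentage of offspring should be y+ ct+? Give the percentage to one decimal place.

A map distance of 20.0 map units corresponds to a recombination frequency of 0.200.
The F1 is y+ ct+ / y ct, so y+ ct+ is a parental gamete class with expected frequency (1 − r)/2 = 0.800/2 = 0.4000.
That is 0.4000 = 40.0% of the progeny.

40.0%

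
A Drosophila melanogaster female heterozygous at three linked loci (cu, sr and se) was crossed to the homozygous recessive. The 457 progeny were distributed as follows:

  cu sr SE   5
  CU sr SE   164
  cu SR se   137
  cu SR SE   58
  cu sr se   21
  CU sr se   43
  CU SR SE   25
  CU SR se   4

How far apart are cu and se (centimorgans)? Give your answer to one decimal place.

The two most frequent reciprocal classes, cu SR se and CU sr SE, are the parental types, so the F1 was cu SR se / CU sr SE.
The two rarest classes, CU SR se and cu sr SE, are the double crossovers. Comparing them with the parentals, only the cu allele has switched, so cu is the middle locus and the order is sr – cu – se.
Crossovers in the cu–se interval produce the single-crossover classes cu SR SE and CU sr se (58 + 43 = 101) plus the double crossovers (9).
RF(cu–se) = (101 + 9) / 457 = 110/457 = 0.2407 → 24.1 centimorgans.

24.1 centimorgans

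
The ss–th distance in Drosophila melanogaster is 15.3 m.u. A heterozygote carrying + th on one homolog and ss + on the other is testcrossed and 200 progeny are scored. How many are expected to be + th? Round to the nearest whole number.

A map distance of 15.3 m.u. corresponds to a recombination frequency of 0.153.
The F1 is + th / ss +, so + th is a parental gamete class with expected frequency (1 − r)/2 = 0.847/2 = 0.4235.
Expected number = 0.4235 × 200 = 84.70 ≈ 85.

85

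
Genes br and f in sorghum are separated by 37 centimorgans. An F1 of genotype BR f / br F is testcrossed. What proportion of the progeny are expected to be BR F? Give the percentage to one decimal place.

18.5%

A map distance of 37 centimorgans corresponds to a recombination frequency of 0.370.
The F1 is BR f / br F, so BR F is a recombinant gamete class with expected frequency r/2 = 0.370/2 = 0.1850.
That is 0.1850 = 18.5% of the progeny.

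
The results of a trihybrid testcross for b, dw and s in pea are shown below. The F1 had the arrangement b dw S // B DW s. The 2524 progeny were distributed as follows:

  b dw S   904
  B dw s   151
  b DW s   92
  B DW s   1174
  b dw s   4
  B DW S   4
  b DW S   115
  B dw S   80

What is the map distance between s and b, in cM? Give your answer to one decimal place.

7.1 cM

The two rarest classes, b dw s and B DW S, are the double crossovers. Comparing them with the parentals, only the s allele has switched, so s is the middle locus and the order is b – s – dw.
Crossovers in the b–s interval produce the single-crossover classes B dw S and b DW s (80 + 92 = 172) plus the double crossovers (8).
RF(b–s) = (172 + 8) / 2524 = 180/2524 = 0.0713 → 7.1 cM.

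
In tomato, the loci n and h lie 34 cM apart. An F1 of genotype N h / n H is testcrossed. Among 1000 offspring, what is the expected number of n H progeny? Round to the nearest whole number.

330

A map distance of 34 cM corresponds to a recombination frequency of 0.340.
The F1 is N h / n H, so n H is a parental gamete class with expected frequency (1 − r)/2 = 0.660/2 = 0.3300.
Expected number = 0.3300 × 1000 = 330.00 ≈ 330.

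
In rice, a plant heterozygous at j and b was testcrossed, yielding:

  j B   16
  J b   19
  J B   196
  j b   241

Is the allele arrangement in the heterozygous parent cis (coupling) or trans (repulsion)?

The two most frequent classes are J B (196) and j b (241); these are the parental (non-recombinant) types.
So the F1 carried J B on one chromosome and j b on the other — the recessive alleles are on the same chromosome (cis / coupling).

cis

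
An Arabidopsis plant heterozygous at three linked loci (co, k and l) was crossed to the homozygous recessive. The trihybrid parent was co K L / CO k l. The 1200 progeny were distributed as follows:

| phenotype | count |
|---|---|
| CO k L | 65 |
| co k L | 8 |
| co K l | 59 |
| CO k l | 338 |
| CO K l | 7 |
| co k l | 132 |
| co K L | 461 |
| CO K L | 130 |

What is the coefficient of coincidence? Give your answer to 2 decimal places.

0.47

The two rarest classes, co k L and CO K l, are the double crossovers. Comparing them with the parentals, only the k allele has switched, so k is the middle locus and the order is l – k – co.
l–k: (124 + 15)/1200 = 0.1158; k–co: (262 + 15)/1200 = 0.2308.
Expected DCO frequency = 0.1158 × 0.2308 ≈ 0.02673; observed = 15/1200 ≈ 0.01250.
Coefficient of coincidence = 0.01250/0.02673 ≈ 0.47.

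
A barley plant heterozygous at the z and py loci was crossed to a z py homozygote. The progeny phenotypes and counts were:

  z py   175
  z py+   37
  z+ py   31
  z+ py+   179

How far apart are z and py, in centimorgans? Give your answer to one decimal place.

The two most frequent classes, z+ py+ (179) and z py (175), are the parental types, so the F1 was z+ py+ / z py.
The recombinant classes are z+ py and z py+: 31 + 37 = 68.
Recombination frequency = 68/422 = 0.1611 ≈ 16.1%, i.e. 16.1 centimorgans.

16.1 centimorgans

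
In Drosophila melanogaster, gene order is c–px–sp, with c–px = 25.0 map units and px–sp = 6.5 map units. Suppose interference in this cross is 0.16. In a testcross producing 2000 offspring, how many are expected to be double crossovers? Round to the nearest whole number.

27

Map distances give recombination frequencies of 0.250 and 0.065 for the two intervals.
With interference 0.16 (so coincidence = 0.84), expected double-crossover frequency = 0.250 × 0.065 × 0.84 = 0.01365.
Expected number = 0.01365 × 2000 = 27.30 ≈ 27.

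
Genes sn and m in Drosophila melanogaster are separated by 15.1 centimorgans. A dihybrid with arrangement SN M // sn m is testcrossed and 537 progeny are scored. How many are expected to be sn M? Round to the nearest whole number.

A map distance of 15.1 centimorgans corresponds to a recombination frequency of 0.151.
The F1 is SN M / sn m, so sn M is a recombinant gamete class with expected frequency r/2 = 0.151/2 = 0.0755.
Expected number = 0.0755 × 537 = 40.54 ≈ 41.

41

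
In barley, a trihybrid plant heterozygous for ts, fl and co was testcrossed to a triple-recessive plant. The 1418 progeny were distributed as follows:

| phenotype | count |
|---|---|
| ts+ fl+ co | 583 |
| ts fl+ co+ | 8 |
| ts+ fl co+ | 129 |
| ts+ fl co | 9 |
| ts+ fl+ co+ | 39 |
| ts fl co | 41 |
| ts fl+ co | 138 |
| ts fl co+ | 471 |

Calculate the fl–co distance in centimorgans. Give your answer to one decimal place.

6.8 centimorgans

The two most frequent reciprocal classes, ts fl co+ and ts+ fl+ co, are the parental types, so the F1 was ts fl co+ / ts+ fl+ co.
The two rarest classes, ts fl+ co+ and ts+ fl co, are the double crossovers. Comparing them with the parentals, only the fl allele has switched, so fl is the middle locus and the order is co – fl – ts.
Crossovers in the co–fl interval produce the single-crossover classes ts fl co and ts+ fl+ co+ (41 + 39 = 80) plus the double crossovers (17).
RF(co–fl) = (80 + 17) / 1418 = 97/1418 = 0.0684 → 6.8 centimorgans.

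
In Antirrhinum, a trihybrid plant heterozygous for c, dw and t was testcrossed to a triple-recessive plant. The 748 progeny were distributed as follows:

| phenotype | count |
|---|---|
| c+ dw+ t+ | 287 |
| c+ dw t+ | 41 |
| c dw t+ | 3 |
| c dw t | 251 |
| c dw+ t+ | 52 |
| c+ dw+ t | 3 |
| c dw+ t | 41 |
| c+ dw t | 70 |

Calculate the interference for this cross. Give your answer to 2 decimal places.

0.60

The two most frequent reciprocal classes, c dw t and c+ dw+ t+, are the parental types, so the F1 was c dw t / c+ dw+ t+.
The two rarest classes, c dw t+ and c+ dw+ t, are the double crossovers. Comparing them with the parentals, only the t allele has switched, so t is the middle locus and the order is c – t – dw.
c–t: (122 + 6)/748 = 0.1711; t–dw: (82 + 6)/748 = 0.1176.
Expected DCO frequency = 0.1711 × 0.1176 ≈ 0.02012; observed = 6/748 ≈ 0.00802.
Coefficient of coincidence = 0.00802/0.02012 ≈ 0.40; interference = 1 − 0.40 = 0.60.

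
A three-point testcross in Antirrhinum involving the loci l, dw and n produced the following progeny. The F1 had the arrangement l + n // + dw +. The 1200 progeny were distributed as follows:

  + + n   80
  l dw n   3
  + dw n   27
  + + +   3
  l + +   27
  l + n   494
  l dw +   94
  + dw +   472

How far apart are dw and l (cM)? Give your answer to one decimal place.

15.0 cM

The two rarest classes, l dw n and + + +, are the double crossovers. Comparing them with the parentals, only the dw allele has switched, so dw is the middle locus and the order is l – dw – n.
Crossovers in the l–dw interval produce the single-crossover classes + + n and l dw + (80 + 94 = 174) plus the double crossovers (6).
RF(l–dw) = (174 + 6) / 1200 = 180/1200 = 0.1500 → 15.0 cM.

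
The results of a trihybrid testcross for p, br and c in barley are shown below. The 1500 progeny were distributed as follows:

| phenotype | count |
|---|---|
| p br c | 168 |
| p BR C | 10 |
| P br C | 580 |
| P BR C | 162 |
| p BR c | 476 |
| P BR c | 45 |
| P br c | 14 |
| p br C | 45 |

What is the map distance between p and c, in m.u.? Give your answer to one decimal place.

The two most frequent reciprocal classes, p BR c and P br C, are the parental types, so the F1 was p BR c / P br C.
The two rarest classes, p BR C and P br c, are the double crossovers. Comparing them with the parentals, only the c allele has switched, so c is the middle locus and the order is p – c – br.
Crossovers in the p–c interval produce the single-crossover classes P BR c and p br C (45 + 45 = 90) plus the double crossovers (24).
RF(p–c) = (90 + 24) / 1500 = 114/1500 = 0.0760 → 7.6 m.u.

7.6 m.u.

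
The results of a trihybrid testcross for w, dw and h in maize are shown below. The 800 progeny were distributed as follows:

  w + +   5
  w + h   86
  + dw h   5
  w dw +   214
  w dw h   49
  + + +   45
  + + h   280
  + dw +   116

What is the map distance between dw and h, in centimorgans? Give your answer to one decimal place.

The two most frequent reciprocal classes, + + h and w dw +, are the parental types, so the F1 was + + h / w dw +.
The two rarest classes, + dw h and w + +, are the double crossovers. Comparing them with the parentals, only the dw allele has switched, so dw is the middle locus and the order is w – dw – h.
Crossovers in the dw–h interval produce the single-crossover classes + + + and w dw h (45 + 49 = 94) plus the double crossovers (10).
RF(dw–h) = (94 + 10) / 800 = 104/800 = 0.1300 → 13.0 centimorgans.

13.0 centimorgans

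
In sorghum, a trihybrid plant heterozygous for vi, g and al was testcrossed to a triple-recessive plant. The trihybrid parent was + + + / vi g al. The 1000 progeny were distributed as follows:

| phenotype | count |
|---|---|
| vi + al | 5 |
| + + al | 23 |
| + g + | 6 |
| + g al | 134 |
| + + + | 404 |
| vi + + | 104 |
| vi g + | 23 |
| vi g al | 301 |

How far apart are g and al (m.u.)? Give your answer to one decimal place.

The two rarest classes, + g + and vi + al, are the double crossovers. Comparing them with the parentals, only the g allele has switched, so g is the middle locus and the order is al – g – vi.
Crossovers in the al–g interval produce the single-crossover classes + + al and vi g + (23 + 23 = 46) plus the double crossovers (11).
RF(al–g) = (46 + 11) / 1000 = 57/1000 = 0.0570 → 5.7 m.u.

5.7 m.u.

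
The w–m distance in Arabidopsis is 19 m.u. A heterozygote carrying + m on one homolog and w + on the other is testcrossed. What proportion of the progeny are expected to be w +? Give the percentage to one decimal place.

40.5%

A map distance of 19 m.u. corresponds to a recombination frequency of 0.190.
The F1 is + m / w +, so w + is a parental gamete class with expected frequency (1 − r)/2 = 0.810/2 = 0.4050.
That is 0.4050 = 40.5% of the progeny.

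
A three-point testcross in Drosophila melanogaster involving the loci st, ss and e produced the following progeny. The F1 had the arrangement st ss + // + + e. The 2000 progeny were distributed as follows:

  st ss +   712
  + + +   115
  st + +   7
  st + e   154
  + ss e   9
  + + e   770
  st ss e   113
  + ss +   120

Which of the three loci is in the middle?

The two rarest classes, st + + and + ss e, are the double crossovers. Comparing them with the parentals, only the ss allele has switched, so ss is the middle locus and the order is st – ss – e.

ss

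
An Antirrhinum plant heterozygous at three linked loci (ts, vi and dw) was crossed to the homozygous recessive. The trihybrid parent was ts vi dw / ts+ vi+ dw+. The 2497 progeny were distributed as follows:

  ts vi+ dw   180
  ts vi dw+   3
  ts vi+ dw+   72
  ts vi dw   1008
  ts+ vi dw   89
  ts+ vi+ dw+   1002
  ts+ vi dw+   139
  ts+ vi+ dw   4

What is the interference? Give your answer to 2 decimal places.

The two rarest classes, ts vi dw+ and ts+ vi+ dw, are the double crossovers. Comparing them with the parentals, only the dw allele has switched, so dw is the middle locus and the order is vi – dw – ts.
vi–dw: (319 + 7)/2497 = 0.1306; dw–ts: (161 + 7)/2497 = 0.0673.
Expected DCO frequency = 0.1306 × 0.0673 ≈ 0.00879; observed = 7/2497 ≈ 0.00280.
Coefficient of coincidence = 0.00280/0.00879 ≈ 0.32; interference = 1 − 0.32 = 0.68.

0.68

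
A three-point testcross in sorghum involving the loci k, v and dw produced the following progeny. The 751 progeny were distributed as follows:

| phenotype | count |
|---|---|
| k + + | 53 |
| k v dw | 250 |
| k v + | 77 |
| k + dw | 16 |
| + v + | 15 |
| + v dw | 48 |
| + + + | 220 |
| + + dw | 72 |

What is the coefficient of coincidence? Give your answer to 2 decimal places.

The two most frequent reciprocal classes, + + + and k v dw, are the parental types, so the F1 was + + + / k v dw.
The two rarest classes, + v + and k + dw, are the double crossovers. Comparing them with the parentals, only the v allele has switched, so v is the middle locus and the order is dw – v – k.
dw–v: (149 + 31)/751 = 0.2397; v–k: (101 + 31)/751 = 0.1758.
Expected DCO frequency = 0.2397 × 0.1758 ≈ 0.04214; observed = 31/751 ≈ 0.04128.
Coefficient of coincidence = 0.04128/0.04214 ≈ 0.98.

0.98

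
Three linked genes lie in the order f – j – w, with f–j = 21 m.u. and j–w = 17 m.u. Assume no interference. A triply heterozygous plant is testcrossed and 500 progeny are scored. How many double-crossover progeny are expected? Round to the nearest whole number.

Map distances give recombination frequencies of 0.210 and 0.170 for the two intervals.
With no interference, expected double-crossover frequency = 0.210 × 0.170 = 0.03570.
Expected number = 0.03570 × 500 = 17.85 ≈ 18.

18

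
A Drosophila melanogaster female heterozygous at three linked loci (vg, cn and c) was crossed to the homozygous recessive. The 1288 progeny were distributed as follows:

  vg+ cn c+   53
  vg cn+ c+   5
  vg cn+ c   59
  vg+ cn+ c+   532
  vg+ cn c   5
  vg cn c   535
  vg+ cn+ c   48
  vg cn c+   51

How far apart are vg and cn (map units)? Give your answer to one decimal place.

9.5 map units

The two most frequent reciprocal classes, vg+ cn+ c+ and vg cn c, are the parental types, so the F1 was vg+ cn+ c+ / vg cn c.
The two rarest classes, vg cn+ c+ and vg+ cn c, are the double crossovers. Comparing them with the parentals, only the vg allele has switched, so vg is the middle locus and the order is c – vg – cn.
Crossovers in the vg–cn interval produce the single-crossover classes vg+ cn c+ and vg cn+ c (53 + 59 = 112) plus the double crossovers (10).
RF(vg–cn) = (112 + 10) / 1288 = 122/1288 = 0.0947 → 9.5 map units.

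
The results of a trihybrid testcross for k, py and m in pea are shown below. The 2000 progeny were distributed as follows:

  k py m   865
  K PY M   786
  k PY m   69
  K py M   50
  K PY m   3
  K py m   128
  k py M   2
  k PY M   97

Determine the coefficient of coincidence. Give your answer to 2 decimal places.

The two most frequent reciprocal classes, k py m and K PY M, are the parental types, so the F1 was k py m / K PY M.
The two rarest classes, k py M and K PY m, are the double crossovers. Comparing them with the parentals, only the m allele has switched, so m is the middle locus and the order is k – m – py.
k–m: (225 + 5)/2000 = 0.1150; m–py: (119 + 5)/2000 = 0.0620.
Expected DCO frequency = 0.1150 × 0.0620 ≈ 0.00713; observed = 5/2000 ≈ 0.00250.
Coefficient of coincidence = 0.00250/0.00713 ≈ 0.35.

0.35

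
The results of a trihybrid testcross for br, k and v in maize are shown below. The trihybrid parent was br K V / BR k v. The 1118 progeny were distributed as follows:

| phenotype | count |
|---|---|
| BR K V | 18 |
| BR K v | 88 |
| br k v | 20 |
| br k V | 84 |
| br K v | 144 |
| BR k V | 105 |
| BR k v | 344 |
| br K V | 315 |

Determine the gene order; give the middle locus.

The two rarest classes, BR K V and br k v, are the double crossovers. Comparing them with the parentals, only the br allele has switched, so br is the middle locus and the order is v – br – k.

br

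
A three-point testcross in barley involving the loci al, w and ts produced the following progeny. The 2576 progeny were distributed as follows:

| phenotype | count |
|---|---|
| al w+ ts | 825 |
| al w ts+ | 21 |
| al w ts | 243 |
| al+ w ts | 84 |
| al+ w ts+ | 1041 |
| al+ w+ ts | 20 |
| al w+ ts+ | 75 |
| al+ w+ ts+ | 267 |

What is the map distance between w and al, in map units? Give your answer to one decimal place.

21.4 map units

The two most frequent reciprocal classes, al w+ ts and al+ w ts+, are the parental types, so the F1 was al w+ ts / al+ w ts+.
The two rarest classes, al+ w+ ts and al w ts+, are the double crossovers. Comparing them with the parentals, only the al allele has switched, so al is the middle locus and the order is w – al – ts.
Crossovers in the w–al interval produce the single-crossover classes al w ts and al+ w+ ts+ (243 + 267 = 510) plus the double crossovers (41).
RF(w–al) = (510 + 41) / 2576 = 551/2576 = 0.2139 → 21.4 map units.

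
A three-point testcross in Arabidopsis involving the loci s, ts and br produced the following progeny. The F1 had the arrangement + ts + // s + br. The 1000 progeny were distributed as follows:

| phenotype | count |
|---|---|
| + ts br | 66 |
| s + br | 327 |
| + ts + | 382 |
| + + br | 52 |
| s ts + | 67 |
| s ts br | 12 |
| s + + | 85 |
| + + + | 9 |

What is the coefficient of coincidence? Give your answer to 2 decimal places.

The two rarest classes, + + + and s ts br, are the double crossovers. Comparing them with the parentals, only the ts allele has switched, so ts is the middle locus and the order is br – ts – s.
br–ts: (151 + 21)/1000 = 0.1720; ts–s: (119 + 21)/1000 = 0.1400.
Expected DCO frequency = 0.1720 × 0.1400 ≈ 0.02408; observed = 21/1000 ≈ 0.02100.
Coefficient of coincidence = 0.02100/0.02408 ≈ 0.87.

0.87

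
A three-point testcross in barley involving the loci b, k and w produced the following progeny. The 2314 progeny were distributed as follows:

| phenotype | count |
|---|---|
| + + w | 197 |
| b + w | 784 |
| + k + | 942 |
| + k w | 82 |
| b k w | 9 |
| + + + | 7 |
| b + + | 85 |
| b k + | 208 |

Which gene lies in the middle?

The two most frequent reciprocal classes, b + w and + k +, are the parental types, so the F1 was b + w / + k +.
The two rarest classes, b k w and + + +, are the double crossovers. Comparing them with the parentals, only the k allele has switched, so k is the middle locus and the order is b – k – w.

k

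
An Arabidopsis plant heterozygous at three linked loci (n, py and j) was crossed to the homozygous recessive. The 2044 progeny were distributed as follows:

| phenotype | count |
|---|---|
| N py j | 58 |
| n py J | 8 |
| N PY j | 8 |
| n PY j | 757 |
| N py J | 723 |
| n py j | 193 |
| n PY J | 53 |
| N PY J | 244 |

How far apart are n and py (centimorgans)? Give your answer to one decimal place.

The two most frequent reciprocal classes, N py J and n PY j, are the parental types, so the F1 was N py J / n PY j.
The two rarest classes, n py J and N PY j, are the double crossovers. Comparing them with the parentals, only the n allele has switched, so n is the middle locus and the order is py – n – j.
Crossovers in the py–n interval produce the single-crossover classes N PY J and n py j (244 + 193 = 437) plus the double crossovers (16).
RF(py–n) = (437 + 16) / 2044 = 453/2044 = 0.2216 → 22.2 centimorgans.

22.2 centimorgans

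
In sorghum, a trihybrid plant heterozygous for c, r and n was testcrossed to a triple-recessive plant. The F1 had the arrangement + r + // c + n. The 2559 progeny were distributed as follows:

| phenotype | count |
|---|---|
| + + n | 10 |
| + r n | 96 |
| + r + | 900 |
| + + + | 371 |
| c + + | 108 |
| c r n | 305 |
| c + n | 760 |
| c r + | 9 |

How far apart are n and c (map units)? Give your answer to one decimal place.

8.7 map units

The two rarest classes, c r + and + + n, are the double crossovers. Comparing them with the parentals, only the c allele has switched, so c is the middle locus and the order is r – c – n.
Crossovers in the c–n interval produce the single-crossover classes + r n and c + + (96 + 108 = 204) plus the double crossovers (19).
RF(c–n) = (204 + 19) / 2559 = 223/2559 = 0.0871 → 8.7 map units.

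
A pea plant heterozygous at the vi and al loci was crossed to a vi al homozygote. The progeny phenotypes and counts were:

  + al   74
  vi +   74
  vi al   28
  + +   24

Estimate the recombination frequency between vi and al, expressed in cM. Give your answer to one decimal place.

The two most frequent classes, + al (74) and vi + (74), are the parental types, so the F1 was + al / vi +.
The recombinant classes are + + and vi al: 24 + 28 = 52.
Recombination frequency = 52/200 = 0.2600 ≈ 26.0%, i.e. 26.0 cM.

26.0 cM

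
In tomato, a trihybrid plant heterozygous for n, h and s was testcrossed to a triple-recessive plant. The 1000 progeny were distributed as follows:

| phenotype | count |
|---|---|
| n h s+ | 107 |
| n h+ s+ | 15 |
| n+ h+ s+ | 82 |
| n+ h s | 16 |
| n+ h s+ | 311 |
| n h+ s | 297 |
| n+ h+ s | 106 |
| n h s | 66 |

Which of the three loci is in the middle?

The two most frequent reciprocal classes, n h+ s and n+ h s+, are the parental types, so the F1 was n h+ s / n+ h s+.
The two rarest classes, n h+ s+ and n+ h s, are the double crossovers. Comparing them with the parentals, only the s allele has switched, so s is the middle locus and the order is n – s – h.

s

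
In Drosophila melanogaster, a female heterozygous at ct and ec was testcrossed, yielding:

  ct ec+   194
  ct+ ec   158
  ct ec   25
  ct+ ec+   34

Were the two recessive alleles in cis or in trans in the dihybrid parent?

trans

The two most frequent classes are ct+ ec (158) and ct ec+ (194); these are the parental (non-recombinant) types.
So the F1 carried ct+ ec on one chromosome and ct ec+ on the other — the recessive alleles are on opposite chromosomes (trans / repulsion).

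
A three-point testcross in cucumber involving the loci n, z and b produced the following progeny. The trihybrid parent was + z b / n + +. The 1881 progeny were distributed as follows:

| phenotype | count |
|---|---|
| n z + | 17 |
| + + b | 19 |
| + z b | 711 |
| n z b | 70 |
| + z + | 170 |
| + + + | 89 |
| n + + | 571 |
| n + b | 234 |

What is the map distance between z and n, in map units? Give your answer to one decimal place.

The two rarest classes, + + b and n z +, are the double crossovers. Comparing them with the parentals, only the z allele has switched, so z is the middle locus and the order is b – z – n.
Crossovers in the z–n interval produce the single-crossover classes n z b and + + + (70 + 89 = 159) plus the double crossovers (36).
RF(z–n) = (159 + 36) / 1881 = 195/1881 = 0.1037 → 10.4 map units.

10.4 map units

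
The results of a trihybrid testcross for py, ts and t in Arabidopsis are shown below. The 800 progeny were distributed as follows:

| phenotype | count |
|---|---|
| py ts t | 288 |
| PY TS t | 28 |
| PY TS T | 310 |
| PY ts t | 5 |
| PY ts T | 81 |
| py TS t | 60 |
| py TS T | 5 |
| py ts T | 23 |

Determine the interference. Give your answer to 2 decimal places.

The two most frequent reciprocal classes, PY TS T and py ts t, are the parental types, so the F1 was PY TS T / py ts t.
The two rarest classes, py TS T and PY ts t, are the double crossovers. Comparing them with the parentals, only the py allele has switched, so py is the middle locus and the order is t – py – ts.
t–py: (51 + 10)/800 = 0.0762; py–ts: (141 + 10)/800 = 0.1888.
Expected DCO frequency = 0.0762 × 0.1888 ≈ 0.01439; observed = 10/800 ≈ 0.01250.
Coefficient of coincidence = 0.01250/0.01439 ≈ 0.87; interference = 1 − 0.87 = 0.13.

0.13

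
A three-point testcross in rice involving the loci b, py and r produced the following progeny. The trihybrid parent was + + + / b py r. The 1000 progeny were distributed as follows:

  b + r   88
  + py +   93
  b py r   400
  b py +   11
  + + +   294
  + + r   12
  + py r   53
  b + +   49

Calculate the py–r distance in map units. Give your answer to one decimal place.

The two rarest classes, + + r and b py +, are the double crossovers. Comparing them with the parentals, only the r allele has switched, so r is the middle locus and the order is py – r – b.
Crossovers in the py–r interval produce the single-crossover classes + py + and b + r (93 + 88 = 181) plus the double crossovers (23).
RF(py–r) = (181 + 23) / 1000 = 204/1000 = 0.2040 → 20.4 map units.

20.4 map units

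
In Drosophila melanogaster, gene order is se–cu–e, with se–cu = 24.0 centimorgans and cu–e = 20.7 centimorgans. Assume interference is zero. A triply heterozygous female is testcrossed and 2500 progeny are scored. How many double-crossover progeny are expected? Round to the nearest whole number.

Map distances give recombination frequencies of 0.240 and 0.207 for the two intervals.
With no interference, expected double-crossover frequency = 0.240 × 0.207 = 0.04968.
Expected number = 0.04968 × 2500 = 124.20 ≈ 124.

124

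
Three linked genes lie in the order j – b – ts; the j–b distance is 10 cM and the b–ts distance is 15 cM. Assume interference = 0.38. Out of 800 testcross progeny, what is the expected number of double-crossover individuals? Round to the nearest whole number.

7

Map distances give recombination frequencies of 0.100 and 0.150 for the two intervals.
With interference 0.38 (so coincidence = 0.62), expected double-crossover frequency = 0.100 × 0.150 × 0.62 = 0.00930.
Expected number = 0.00930 × 800 = 7.44 ≈ 7.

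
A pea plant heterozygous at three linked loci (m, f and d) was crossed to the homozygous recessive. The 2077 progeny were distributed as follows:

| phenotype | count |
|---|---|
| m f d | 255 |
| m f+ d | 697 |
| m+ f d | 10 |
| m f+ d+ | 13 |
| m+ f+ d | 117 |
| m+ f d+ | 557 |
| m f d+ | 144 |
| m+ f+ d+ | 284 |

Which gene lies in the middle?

The two most frequent reciprocal classes, m f+ d and m+ f d+, are the parental types, so the F1 was m f+ d / m+ f d+.
The two rarest classes, m f+ d+ and m+ f d, are the double crossovers. Comparing them with the parentals, only the d allele has switched, so d is the middle locus and the order is f – d – m.

d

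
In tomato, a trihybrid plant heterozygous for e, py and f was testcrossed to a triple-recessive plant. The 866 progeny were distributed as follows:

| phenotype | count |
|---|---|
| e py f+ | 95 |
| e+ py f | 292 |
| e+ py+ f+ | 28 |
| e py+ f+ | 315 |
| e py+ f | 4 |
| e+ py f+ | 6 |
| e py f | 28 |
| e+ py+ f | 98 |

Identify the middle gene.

The two most frequent reciprocal classes, e py+ f+ and e+ py f, are the parental types, so the F1 was e py+ f+ / e+ py f.
The two rarest classes, e py+ f and e+ py f+, are the double crossovers. Comparing them with the parentals, only the f allele has switched, so f is the middle locus and the order is py – f – e.

f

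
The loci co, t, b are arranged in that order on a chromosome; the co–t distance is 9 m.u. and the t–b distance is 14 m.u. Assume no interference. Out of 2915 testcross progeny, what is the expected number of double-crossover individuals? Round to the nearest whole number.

Map distances give recombination frequencies of 0.090 and 0.140 for the two intervals.
With no interference, expected double-crossover frequency = 0.090 × 0.140 = 0.01260.
Expected number = 0.01260 × 2915 = 36.73 ≈ 37.

37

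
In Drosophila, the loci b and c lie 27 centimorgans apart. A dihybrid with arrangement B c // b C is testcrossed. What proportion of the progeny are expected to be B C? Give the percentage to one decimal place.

A map distance of 27 centimorgans corresponds to a recombination frequency of 0.270.
The F1 is B c / b C, so B C is a recombinant gamete class with expected frequency r/2 = 0.270/2 = 0.1350.
That is 0.1350 = 13.5% of the progeny.

13.5%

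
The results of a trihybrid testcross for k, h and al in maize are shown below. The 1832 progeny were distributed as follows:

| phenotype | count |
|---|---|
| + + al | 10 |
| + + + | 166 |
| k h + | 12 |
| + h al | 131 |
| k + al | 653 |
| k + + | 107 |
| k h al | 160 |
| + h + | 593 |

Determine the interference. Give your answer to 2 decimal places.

0.55

The two most frequent reciprocal classes, k + al and + h +, are the parental types, so the F1 was k + al / + h +.
The two rarest classes, + + al and k h +, are the double crossovers. Comparing them with the parentals, only the k allele has switched, so k is the middle locus and the order is h – k – al.
h–k: (326 + 22)/1832 = 0.1900; k–al: (238 + 22)/1832 = 0.1419.
Expected DCO frequency = 0.1900 × 0.1419 ≈ 0.02696; observed = 22/1832 ≈ 0.01201.
Coefficient of coincidence = 0.01201/0.02696 ≈ 0.45; interference = 1 − 0.45 = 0.55.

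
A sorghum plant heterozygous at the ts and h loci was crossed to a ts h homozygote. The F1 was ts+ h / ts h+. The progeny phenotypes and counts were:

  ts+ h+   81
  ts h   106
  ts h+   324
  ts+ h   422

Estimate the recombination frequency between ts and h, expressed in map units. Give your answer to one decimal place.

20.0 map units

The recombinant classes are ts+ h+ and ts h: 81 + 106 = 187.
Recombination frequency = 187/933 = 0.2004 ≈ 20.0%, i.e. 20.0 map units.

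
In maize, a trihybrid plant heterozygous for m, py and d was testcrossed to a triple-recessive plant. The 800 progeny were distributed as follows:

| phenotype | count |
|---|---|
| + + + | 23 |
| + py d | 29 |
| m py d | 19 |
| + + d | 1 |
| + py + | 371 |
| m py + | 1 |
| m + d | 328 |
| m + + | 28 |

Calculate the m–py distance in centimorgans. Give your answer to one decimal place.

The two most frequent reciprocal classes, + py + and m + d, are the parental types, so the F1 was + py + / m + d.
The two rarest classes, m py + and + + d, are the double crossovers. Comparing them with the parentals, only the m allele has switched, so m is the middle locus and the order is d – m – py.
Crossovers in the m–py interval produce the single-crossover classes + + + and m py d (23 + 19 = 42) plus the double crossovers (2).
RF(m–py) = (42 + 2) / 800 = 44/800 = 0.0550 → 5.5 centimorgans.

5.5 centimorgans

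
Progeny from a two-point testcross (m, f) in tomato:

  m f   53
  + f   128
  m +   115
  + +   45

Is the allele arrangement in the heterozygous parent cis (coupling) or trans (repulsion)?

trans

The two most frequent classes are + f (128) and m + (115); these are the parental (non-recombinant) types.
So the F1 carried + f on one chromosome and m + on the other — the recessive alleles are on opposite chromosomes (trans / repulsion).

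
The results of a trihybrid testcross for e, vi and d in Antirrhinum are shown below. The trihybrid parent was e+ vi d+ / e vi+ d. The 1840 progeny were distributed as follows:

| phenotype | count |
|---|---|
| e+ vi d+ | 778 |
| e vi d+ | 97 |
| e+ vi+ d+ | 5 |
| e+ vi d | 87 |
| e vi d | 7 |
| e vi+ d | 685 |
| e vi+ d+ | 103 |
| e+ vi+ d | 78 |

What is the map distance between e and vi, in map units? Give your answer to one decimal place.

10.2 map units

The two rarest classes, e+ vi+ d+ and e vi d, are the double crossovers. Comparing them with the parentals, only the vi allele has switched, so vi is the middle locus and the order is e – vi – d.
Crossovers in the e–vi interval produce the single-crossover classes e vi d+ and e+ vi+ d (97 + 78 = 175) plus the double crossovers (12).
RF(e–vi) = (175 + 12) / 1840 = 187/1840 = 0.1016 → 10.2 map units.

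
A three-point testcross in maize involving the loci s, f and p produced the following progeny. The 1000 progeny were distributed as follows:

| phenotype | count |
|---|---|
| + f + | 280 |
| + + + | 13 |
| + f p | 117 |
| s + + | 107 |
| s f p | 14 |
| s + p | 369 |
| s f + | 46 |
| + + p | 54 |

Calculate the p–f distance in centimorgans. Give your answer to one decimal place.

The two most frequent reciprocal classes, s + p and + f +, are the parental types, so the F1 was s + p / + f +.
The two rarest classes, s f p and + + +, are the double crossovers. Comparing them with the parentals, only the f allele has switched, so f is the middle locus and the order is p – f – s.
Crossovers in the p–f interval produce the single-crossover classes s + + and + f p (107 + 117 = 224) plus the double crossovers (27).
RF(p–f) = (224 + 27) / 1000 = 251/1000 = 0.2510 → 25.1 centimorgans.

25.1 centimorgans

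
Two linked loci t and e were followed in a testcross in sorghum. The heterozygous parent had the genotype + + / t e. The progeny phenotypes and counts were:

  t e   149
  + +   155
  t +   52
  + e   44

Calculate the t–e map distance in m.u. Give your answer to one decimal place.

The recombinant classes are + e and t +: 44 + 52 = 96.
Recombination frequency = 96/400 = 0.2400 ≈ 24.0%, i.e. 24.0 m.u.

24.0 m.u.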